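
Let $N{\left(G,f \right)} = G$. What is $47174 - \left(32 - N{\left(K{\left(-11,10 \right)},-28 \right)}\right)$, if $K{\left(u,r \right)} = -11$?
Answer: $47131$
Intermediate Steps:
$47174 - \left(32 - N{\left(K{\left(-11,10 \right)},-28 \right)}\right) = 47174 - \left(32 - -11\right) = 47174 - \left(32 + 11\right) = 47174 - 43 = 47131$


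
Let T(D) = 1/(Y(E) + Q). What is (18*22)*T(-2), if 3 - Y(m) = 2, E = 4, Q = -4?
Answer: -132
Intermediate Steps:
Y(m) = 1 (Y(m) = 3 - 1*2 = 3 - 2 = 1)
T(D) = -⅓ (T(D) = 1/(1 - 4) = 1/(-3) = -⅓)
(18*22)*T(-2) = (18*22)*(-⅓) = 396*(-⅓) = -132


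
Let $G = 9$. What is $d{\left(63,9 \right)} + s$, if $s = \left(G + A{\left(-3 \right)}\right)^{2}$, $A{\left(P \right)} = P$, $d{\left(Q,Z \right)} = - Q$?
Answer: $-27$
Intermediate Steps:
$s = 36$ ($s = \left(9 - 3\right)^{2} = 6^{2} = 36$)
$d{\left(63,9 \right)} + s = \left(-1\right) 63 + 36 = -63 + 36 = -27$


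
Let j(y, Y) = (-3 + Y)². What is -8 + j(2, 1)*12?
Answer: 40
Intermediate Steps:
-8 + j(2, 1)*12 = -8 + (-3 + 1)²*12 = -8 + (-2)²*12 = -8 + 4*12 = -8 + 48 = 40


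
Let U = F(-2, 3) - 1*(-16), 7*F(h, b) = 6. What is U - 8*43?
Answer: -2290/7 ≈ -327.14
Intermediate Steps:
F(h, b) = 6/7 (F(h, b) = (⅐)*6 = 6/7)
U = 118/7 (U = 6/7 - 1*(-16) = 6/7 + 16 = 118/7 ≈ 16.857)
U - 8*43 = 118/7 - 8*43 = 118/7 - 344 = -2290/7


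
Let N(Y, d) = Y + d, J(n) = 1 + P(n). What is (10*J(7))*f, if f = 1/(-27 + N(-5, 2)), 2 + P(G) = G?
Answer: -2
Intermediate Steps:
P(G) = -2 + G
J(n) = -1 + n (J(n) = 1 + (-2 + n) = -1 + n)
f = -1/30 (f = 1/(-27 + (-5 + 2)) = 1/(-27 - 3) = 1/(-30) = -1/30 ≈ -0.033333)
(10*J(7))*f = (10*(-1 + 7))*(-1/30) = (10*6)*(-1/30) = 60*(-1/30) = -2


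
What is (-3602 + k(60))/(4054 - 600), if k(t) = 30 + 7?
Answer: -3565/3454 ≈ -1.0321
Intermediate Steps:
k(t) = 37
(-3602 + k(60))/(4054 - 600) = (-3602 + 37)/(4054 - 600) = -3565/3454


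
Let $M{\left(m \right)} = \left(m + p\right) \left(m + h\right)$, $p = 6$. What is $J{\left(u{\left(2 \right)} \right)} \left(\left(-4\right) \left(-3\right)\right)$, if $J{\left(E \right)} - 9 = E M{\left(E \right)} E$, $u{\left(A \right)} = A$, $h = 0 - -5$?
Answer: $2796$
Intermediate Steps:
$h = 5$ ($h = 0 + 5 = 5$)
$M{\left(m \right)} = \left(5 + m\right) \left(6 + m\right)$ ($M{\left(m \right)} = \left(m + 6\right) \left(m + 5\right) = \left(6 + m\right) \left(5 + m\right) = \left(5 + m\right) \left(6 + m\right)$)
$J{\left(E \right)} = 9 + E^{2} \left(30 + E^{2} + 11 E\right)$ ($J{\left(E \right)} = 9 + E \left(30 + E^{2} + 11 E\right) E = 9 + E^{2} \left(30 + E^{2} + 11 E\right)$)
$J{\left(u{\left(2 \right)} \right)} \left(\left(-4\right) \left(-3\right)\right) = \left(9 + 2^{2} \left(30 + 2^{2} + 11 \cdot 2\right)\right) \left(\left(-4\right) \left(-3\right)\right) = \left(9 + 4 \left(30 + 4 + 22\right)\right) 12 = \left(9 + 4 \cdot 56\right) 12 = \left(9 + 224\right) 12 = 233 \cdot 12 = 2796$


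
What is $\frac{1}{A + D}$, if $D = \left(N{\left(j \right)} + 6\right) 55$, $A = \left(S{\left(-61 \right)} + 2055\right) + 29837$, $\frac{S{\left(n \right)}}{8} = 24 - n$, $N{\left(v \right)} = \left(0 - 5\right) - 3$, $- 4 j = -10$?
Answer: $\frac{1}{32462} \approx 3.0805 \cdot 10^{-5}$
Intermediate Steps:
$j = \frac{5}{2}$ ($j = \left(- \frac{1}{4}\right) \left(-10\right) = \frac{5}{2} \approx 2.5$)
$N{\left(v \right)} = -8$ ($N{\left(v \right)} = -5 - 3 = -8$)
$S{\left(n \right)} = 192 - 8 n$ ($S{\left(n \right)} = 8 \left(24 - n\right) = 192 - 8 n$)
$A = 32572$ ($A = \left(\left(192 - -488\right) + 2055\right) + 29837 = \left(\left(192 + 488\right) + 2055\right) + 29837 = \left(680 + 2055\right) + 29837 = 2735 + 29837 = 32572$)
$D = -110$ ($D = \left(-8 + 6\right) 55 = \left(-2\right) 55 = -110$)
$\frac{1}{A + D} = \frac{1}{32572 - 110} = \frac{1}{32462}$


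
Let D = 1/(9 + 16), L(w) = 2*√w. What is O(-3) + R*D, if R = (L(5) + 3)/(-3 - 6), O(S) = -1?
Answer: -76/75 - 2*√5/225 ≈ -1.0332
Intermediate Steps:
D = 1/25 ≈ 0.040000
R = -⅓ - 2*√5/9 (R = (2*√5 + 3)/(-3 - 6) = (3 + 2*√5)/(-9) = (3 + 2*√5)*(-⅑) = -⅓ - 2*√5/9 ≈ -0.83024)
O(-3) + R*D = -1 + (-⅓ - 2*√5/9)*(1/25) = -1 + (-1/75 - 2*√5/225) = -76/75 - 2*√5/225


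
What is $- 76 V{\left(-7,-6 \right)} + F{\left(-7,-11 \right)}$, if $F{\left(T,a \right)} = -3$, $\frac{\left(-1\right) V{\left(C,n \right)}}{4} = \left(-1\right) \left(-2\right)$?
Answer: $605$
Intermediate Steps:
$V{\left(C,n \right)} = -8$ ($V{\left(C,n \right)} = - 4 \left(\left(-1\right) \left(-2\right)\right) = \left(-4\right) 2 = -8$)
$- 76 V{\left(-7,-6 \right)} + F{\left(-7,-11 \right)} = \left(-76\right) \left(-8\right) - 3 = 608 - 3 = 605$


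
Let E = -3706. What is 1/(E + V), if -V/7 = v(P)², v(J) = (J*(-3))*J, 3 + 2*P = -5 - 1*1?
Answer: -16/472639 ≈ -3.3852e-5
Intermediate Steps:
P = -9/2 (P = -3/2 + (-5 - 1*1)/2 = -3/2 + (-5 - 1)/2 = -3/2 + (½)*(-6) = -3/2 - 3 = -9/2 ≈ -4.5000)
v(J) = -3*J² (v(J) = (-3*J)*J = -3*J²)
V = -413343/16 (V = -7*(-3*(-9/2)²)² = -7*(-3*81/4)² = -7*(-243/4)² = -7*59049/16 = -413343/16 ≈ -25834.)
1/(E + V) = 1/(-3706 - 413343/16) = 1/(-472639/16) = -16/472639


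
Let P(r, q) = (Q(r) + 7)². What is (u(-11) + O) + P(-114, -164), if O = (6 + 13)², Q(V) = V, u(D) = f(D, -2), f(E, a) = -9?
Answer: 11801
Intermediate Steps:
u(D) = -9
O = 361 (O = 19² = 361)
P(r, q) = (7 + r)² (P(r, q) = (r + 7)² = (7 + r)²)
(u(-11) + O) + P(-114, -164) = (-9 + 361) + (7 - 114)² = 352 + (-107)² = 352 + 11449 = 11801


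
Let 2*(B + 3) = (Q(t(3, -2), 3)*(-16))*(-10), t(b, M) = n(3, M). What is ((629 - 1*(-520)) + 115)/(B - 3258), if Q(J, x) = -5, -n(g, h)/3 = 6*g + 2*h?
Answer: -1264/3661 ≈ -0.34526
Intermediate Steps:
n(g, h) = -18*g - 6*h (n(g, h) = -3*(6*g + 2*h) = -3*(2*h + 6*g) = -18*g - 6*h)
t(b, M) = -54 - 6*M (t(b, M) = -18*3 - 6*M = -54 - 6*M)
B = -403 (B = -3 + (-5*(-16)*(-10))/2 = -3 + (80*(-10))/2 = -3 + (½)*(-800) = -3 - 400 = -403)
((629 - 1*(-520)) + 115)/(B - 3258) = ((629 - 1*(-520)) + 115)/(-403 - 3258) = ((629 + 520) + 115)/(-3661) = (1149 + 115)*(-1/3661) = 1264*(-1/3661) = -1264/3661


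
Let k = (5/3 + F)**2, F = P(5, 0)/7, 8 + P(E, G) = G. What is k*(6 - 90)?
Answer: -484/21 ≈ -23.048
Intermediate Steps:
P(E, G) = -8 + G
F = -8/7 (F = (-8 + 0)/7 = -8*1/7 = -8/7 ≈ -1.1429)
k = 121/441 (k = (5/3 - 8/7)**2 = (11/21)**2 = 121/441 ≈ 0.27438)
k*(6 - 90) = 121*(6 - 90)/441 = (121/441)*(-84) = -484/21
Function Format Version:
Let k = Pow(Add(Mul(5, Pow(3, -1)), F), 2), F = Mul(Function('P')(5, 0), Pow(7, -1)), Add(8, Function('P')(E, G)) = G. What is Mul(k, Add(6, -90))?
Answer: Rational(-484, 21) ≈ -23.048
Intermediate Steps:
Function('P')(E, G) = Add(-8, G)
F = Rational(-8, 7) (F = Mul(Add(-8, 0), Pow(7, -1)) = Mul(-8, Rational(1, 7)) = Rational(-8, 7) ≈ -1.1429)
k = Rational(121, 441) (k = Pow(Add(Mul(5, Pow(3, -1)), Rational(-8, 7)), 2) = Pow(Add(Mul(5, Rational(1, 3)), Rational(-8, 7)), 2) = Pow(Add(Rational(5, 3), Rational(-8, 7)), 2) = Pow(Rational(11, 21), 2) = Rational(121, 441) ≈ 0.27438)
Mul(k, Add(6, -90)) = Mul(Rational(121, 441), Add(6, -90)) = Mul(Rational(121, 441), -84) = Rational(-484, 21)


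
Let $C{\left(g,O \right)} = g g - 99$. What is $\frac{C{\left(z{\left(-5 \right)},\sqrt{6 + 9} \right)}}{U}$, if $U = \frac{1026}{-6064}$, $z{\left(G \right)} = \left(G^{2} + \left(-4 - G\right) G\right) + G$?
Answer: $- \frac{42448}{57} \approx -744.7$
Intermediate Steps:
$z{\left(G \right)} = G + G^{2} + G \left(-4 - G\right)$ ($z{\left(G \right)} = \left(G^{2} + G \left(-4 - G\right)\right) + G = G + G^{2} + G \left(-4 - G\right)$)
$C{\left(g,O \right)} = -99 + g^{2}$ ($C{\left(g,O \right)} = g^{2} - 99 = -99 + g^{2}$)
$U = - \frac{513}{3032}$ ($U = 1026 \left(- \frac{1}{6064}\right) = - \frac{513}{3032} \approx -0.1692$)
$\frac{C{\left(z{\left(-5 \right)},\sqrt{6 + 9} \right)}}{U} = \frac{-99 + \left(\left(-3\right) \left(-5\right)\right)^{2}}{- \frac{513}{3032}} = \left(-99 + 15^{2}\right) \left(- \frac{3032}{513}\right) = \left(-99 + 225\right) \left(- \frac{3032}{513}\right) = 126 \left(- \frac{3032}{513}\right) = - \frac{42448}{57}$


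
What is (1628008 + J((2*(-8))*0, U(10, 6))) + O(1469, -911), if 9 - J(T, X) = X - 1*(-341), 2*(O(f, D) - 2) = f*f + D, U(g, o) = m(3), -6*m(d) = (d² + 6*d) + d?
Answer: 2706208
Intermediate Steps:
m(d) = -7*d/6 - d²/6 (m(d) = -((d² + 6*d) + d)/6 = -(d² + 7*d)/6 = -7*d/6 - d²/6)
U(g, o) = -5 (U(g, o) = -⅙*3*(7 + 3) = -⅙*3*10 = -5)
O(f, D) = 2 + D/2 + f²/2 (O(f, D) = 2 + (f*f + D)/2 = 2 + (f² + D)/2 = 2 + (D + f²)/2 = 2 + (D/2 + f²/2) = 2 + D/2 + f²/2)
J(T, X) = -332 - X (J(T, X) = 9 - (X - 1*(-341)) = 9 - (X + 341) = 9 - (341 + X) = 9 + (-341 - X) = -332 - X)
(1628008 + J((2*(-8))*0, U(10, 6))) + O(1469, -911) = (1628008 + (-332 - 1*(-5))) + (2 + (½)*(-911) + (½)*1469²) = (1628008 + (-332 + 5)) + (2 - 911/2 + (½)*2157961) = (1628008 - 327) + (2 - 911/2 + 2157961/2) = 1627681 + 1078527 = 2706208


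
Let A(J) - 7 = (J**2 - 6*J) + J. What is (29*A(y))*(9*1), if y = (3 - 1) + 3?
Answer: 1827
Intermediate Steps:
y = 5 (y = 2 + 3 = 5)
A(J) = 7 + J**2 - 5*J (A(J) = 7 + ((J**2 - 6*J) + J) = 7 + (J**2 - 5*J) = 7 + J**2 - 5*J)
(29*A(y))*(9*1) = (29*(7 + 5**2 - 5*5))*(9*1) = (29*(7 + 25 - 25))*9 = (29*7)*9 = 203*9 = 1827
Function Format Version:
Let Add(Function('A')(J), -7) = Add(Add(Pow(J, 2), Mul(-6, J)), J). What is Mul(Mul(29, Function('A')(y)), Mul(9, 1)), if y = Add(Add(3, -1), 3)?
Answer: 1827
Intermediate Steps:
y = 5 (y = Add(2, 3) = 5)
Function('A')(J) = Add(7, Pow(J, 2), Mul(-5, J)) (Function('A')(J) = Add(7, Add(Add(Pow(J, 2), Mul(-6, J)), J)) = Add(7, Add(Pow(J, 2), Mul(-5, J))) = Add(7, Pow(J, 2), Mul(-5, J)))
Mul(Mul(29, Function('A')(y)), Mul(9, 1)) = Mul(Mul(29, Add(7, Pow(5, 2), Mul(-5, 5))), Mul(9, 1)) = Mul(Mul(29, Add(7, 25, -25)), 9) = Mul(Mul(29, 7), 9) = Mul(203, 9) = 1827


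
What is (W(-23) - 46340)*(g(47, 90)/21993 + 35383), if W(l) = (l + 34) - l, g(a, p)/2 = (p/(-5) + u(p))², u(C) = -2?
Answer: -36034362284414/21993 ≈ -1.6384e+9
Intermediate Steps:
g(a, p) = 2*(-2 - p/5)² (g(a, p) = 2*(p/(-5) - 2)² = 2*(p*(-⅕) - 2)² = 2*(-p/5 - 2)² = 2*(-2 - p/5)²)
W(l) = 34 (W(l) = (34 + l) - l = 34)
(W(-23) - 46340)*(g(47, 90)/21993 + 35383) = (34 - 46340)*((2*(10 + 90)²/25)/21993 + 35383) = -46306*(((2/25)*100²)*(1/21993) + 35383) = -46306*(((2/25)*10000)*(1/21993) + 35383) = -46306*(800*(1/21993) + 35383) = -46306*(800/21993 + 35383) = -46306*778179119/21993 = -36034362284414/21993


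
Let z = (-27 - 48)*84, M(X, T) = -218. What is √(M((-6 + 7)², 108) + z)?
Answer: I*√6518 ≈ 80.734*I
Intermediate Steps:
z = -6300 (z = -75*84 = -6300)
√(M((-6 + 7)², 108) + z) = √(-218 - 6300) = √(-6518) = I*√6518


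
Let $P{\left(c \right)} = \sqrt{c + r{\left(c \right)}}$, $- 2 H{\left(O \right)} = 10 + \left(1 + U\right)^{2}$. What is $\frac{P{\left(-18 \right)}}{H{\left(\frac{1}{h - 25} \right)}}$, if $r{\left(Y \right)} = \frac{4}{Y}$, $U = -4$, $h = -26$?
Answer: $- \frac{4 i \sqrt{41}}{57} \approx - 0.44934 i$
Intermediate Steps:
$H{\left(O \right)} = - \frac{19}{2}$ ($H{\left(O \right)} = - \frac{10 + \left(1 - 4\right)^{2}}{2} = - \frac{10 + \left(-3\right)^{2}}{2} = - \frac{10 + 9}{2} = \left(- \frac{1}{2}\right) 19 = - \frac{19}{2}$)
$P{\left(c \right)} = \sqrt{c + \frac{4}{c}}$
$\frac{P{\left(-18 \right)}}{H{\left(\frac{1}{h - 25} \right)}} = \frac{\sqrt{-18 + \frac{4}{-18}}}{- \frac{19}{2}} = \sqrt{-18 + 4 \left(- \frac{1}{18}\right)} \left(- \frac{2}{19}\right) = \sqrt{-18 - \frac{2}{9}} \left(- \frac{2}{19}\right) = \sqrt{- \frac{164}{9}} \left(- \frac{2}{19}\right) = \frac{2 i \sqrt{41}}{3} \left(- \frac{2}{19}\right) = - \frac{4 i \sqrt{41}}{57}$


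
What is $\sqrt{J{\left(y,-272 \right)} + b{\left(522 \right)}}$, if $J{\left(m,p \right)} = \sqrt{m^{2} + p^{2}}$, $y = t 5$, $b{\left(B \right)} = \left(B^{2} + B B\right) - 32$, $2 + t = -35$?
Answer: $\sqrt{544936 + \sqrt{108209}} \approx 738.42$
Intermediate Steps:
$t = -37$ ($t = -2 - 35 = -37$)
$b{\left(B \right)} = -32 + 2 B^{2}$ ($b{\left(B \right)} = \left(B^{2} + B^{2}\right) - 32 = 2 B^{2} - 32 = -32 + 2 B^{2}$)
$y = -185$ ($y = \left(-37\right) 5 = -185$)
$\sqrt{J{\left(y,-272 \right)} + b{\left(522 \right)}} = \sqrt{\sqrt{\left(-185\right)^{2} + \left(-272\right)^{2}} - \left(32 - 2 \cdot 522^{2}\right)} = \sqrt{\sqrt{34225 + 73984} + \left(-32 + 2 \cdot 272484\right)} = \sqrt{\sqrt{108209} + \left(-32 + 544968\right)} = \sqrt{\sqrt{108209} + 544936} = \sqrt{544936 + \sqrt{108209}}$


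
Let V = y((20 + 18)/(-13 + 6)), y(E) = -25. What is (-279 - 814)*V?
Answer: 27325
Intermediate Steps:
V = -25
(-279 - 814)*V = (-279 - 814)*(-25) = -1093*(-25) = 27325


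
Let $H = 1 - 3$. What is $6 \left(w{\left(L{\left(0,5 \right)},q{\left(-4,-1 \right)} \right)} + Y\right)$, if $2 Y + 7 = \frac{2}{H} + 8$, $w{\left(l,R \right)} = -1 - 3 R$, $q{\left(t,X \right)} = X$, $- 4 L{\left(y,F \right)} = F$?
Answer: $12$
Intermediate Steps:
$H = -2$
$L{\left(y,F \right)} = - \frac{F}{4}$
$Y = 0$ ($Y = - \frac{7}{2} + \frac{\frac{2}{-2} + 8}{2} = - \frac{7}{2} + \frac{2 \left(- \frac{1}{2}\right) + 8}{2} = - \frac{7}{2} + \frac{-1 + 8}{2} = - \frac{7}{2} + \frac{1}{2} \cdot 7 = - \frac{7}{2} + \frac{7}{2} = 0$)
$6 \left(w{\left(L{\left(0,5 \right)},q{\left(-4,-1 \right)} \right)} + Y\right) = 6 \left(\left(-1 - -3\right) + 0\right) = 6 \left(\left(-1 + 3\right) + 0\right) = 6 \left(2 + 0\right) = 6 \cdot 2 = 12$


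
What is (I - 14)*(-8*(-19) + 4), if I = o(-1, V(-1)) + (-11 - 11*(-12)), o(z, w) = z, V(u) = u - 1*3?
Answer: 16536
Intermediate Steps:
V(u) = -3 + u (V(u) = u - 3 = -3 + u)
I = 120 (I = -1 + (-11 - 11*(-12)) = -1 + (-11 + 132) = -1 + 121 = 120)
(I - 14)*(-8*(-19) + 4) = (120 - 14)*(-8*(-19) + 4) = 106*(152 + 4) = 106*156 = 16536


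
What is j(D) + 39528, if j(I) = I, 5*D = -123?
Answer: 197517/5 ≈ 39503.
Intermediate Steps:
D = -123/5 (D = (1/5)*(-123) = -123/5 ≈ -24.600)
j(D) + 39528 = -123/5 + 39528 = 197517/5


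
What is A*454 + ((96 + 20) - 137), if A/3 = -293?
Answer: -399087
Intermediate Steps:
A = -879 (A = 3*(-293) = -879)
A*454 + ((96 + 20) - 137) = -879*454 + ((96 + 20) - 137) = -399066 + (116 - 137) = -399066 - 21 = -399087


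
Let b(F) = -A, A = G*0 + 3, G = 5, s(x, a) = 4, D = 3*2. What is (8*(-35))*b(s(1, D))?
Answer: 840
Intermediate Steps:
D = 6
A = 3 (A = 5*0 + 3 = 0 + 3 = 3)
b(F) = -3 (b(F) = -1*3 = -3)
(8*(-35))*b(s(1, D)) = (8*(-35))*(-3) = -280*(-3) = 840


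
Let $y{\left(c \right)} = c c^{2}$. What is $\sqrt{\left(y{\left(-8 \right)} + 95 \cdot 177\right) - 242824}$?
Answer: $3 i \sqrt{25169} \approx 475.94 i$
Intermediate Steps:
$y{\left(c \right)} = c^{3}$
$\sqrt{\left(y{\left(-8 \right)} + 95 \cdot 177\right) - 242824} = \sqrt{\left(\left(-8\right)^{3} + 95 \cdot 177\right) - 242824} = \sqrt{\left(-512 + 16815\right) - 242824} = \sqrt{16303 - 242824} = \sqrt{-226521} = 3 i \sqrt{25169}$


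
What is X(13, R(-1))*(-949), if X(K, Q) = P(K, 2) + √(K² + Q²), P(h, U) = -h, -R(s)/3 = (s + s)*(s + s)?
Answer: 12337 - 949*√313 ≈ -4452.5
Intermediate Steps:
R(s) = -12*s² (R(s) = -3*(s + s)*(s + s) = -3*2*s*2*s = -12*s²)
X(K, Q) = √(K² + Q²) - K (X(K, Q) = -K + √(K² + Q²) = √(K² + Q²) - K)
X(13, R(-1))*(-949) = (√(13² + (-12*(-1)²)²) - 1*13)*(-949) = (√(169 + (-12*1)²) - 13)*(-949) = (√(169 + (-12)²) - 13)*(-949) = (√(169 + 144) - 13)*(-949) = (√313 - 13)*(-949) = (-13 + √313)*(-949) = 12337 - 949*√313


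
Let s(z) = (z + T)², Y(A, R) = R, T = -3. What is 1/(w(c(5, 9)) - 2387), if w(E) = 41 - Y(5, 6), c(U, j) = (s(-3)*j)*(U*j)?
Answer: -1/2352 ≈ -0.00042517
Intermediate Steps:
s(z) = (-3 + z)² (s(z) = (z - 3)² = (-3 + z)²)
c(U, j) = 36*U*j² (c(U, j) = ((-3 - 3)²*j)*(U*j) = ((-6)²*j)*(U*j) = (36*j)*(U*j) = 36*U*j²)
w(E) = 35 (w(E) = 41 - 1*6 = 41 - 6 = 35)
1/(w(c(5, 9)) - 2387) = 1/(35 - 2387) = 1/(-2352) = -1/2352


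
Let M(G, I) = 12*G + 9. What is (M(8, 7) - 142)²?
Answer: 1369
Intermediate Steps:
M(G, I) = 9 + 12*G
(M(8, 7) - 142)² = ((9 + 12*8) - 142)² = ((9 + 96) - 142)² = (105 - 142)² = (-37)² = 1369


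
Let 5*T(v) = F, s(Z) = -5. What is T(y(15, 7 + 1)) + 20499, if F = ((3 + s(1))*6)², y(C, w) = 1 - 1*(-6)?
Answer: 102639/5 ≈ 20528.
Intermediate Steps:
y(C, w) = 7 (y(C, w) = 1 + 6 = 7)
F = 144 (F = ((3 - 5)*6)² = (-2*6)² = (-12)² = 144)
T(v) = 144/5 (T(v) = (⅕)*144 = 144/5)
T(y(15, 7 + 1)) + 20499 = 144/5 + 20499 = 102639/5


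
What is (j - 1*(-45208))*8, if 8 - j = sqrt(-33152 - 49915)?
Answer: 361728 - 8*I*sqrt(83067) ≈ 3.6173e+5 - 2305.7*I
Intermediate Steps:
j = 8 - I*sqrt(83067) (j = 8 - sqrt(-33152 - 49915) = 8 - sqrt(-83067) = 8 - I*sqrt(83067) ≈ 8.0 - 288.21*I)
(j - 1*(-45208))*8 = ((8 - I*sqrt(83067)) - 1*(-45208))*8 = ((8 - I*sqrt(83067)) + 45208)*8 = (45216 - I*sqrt(83067))*8 = 361728 - 8*I*sqrt(83067)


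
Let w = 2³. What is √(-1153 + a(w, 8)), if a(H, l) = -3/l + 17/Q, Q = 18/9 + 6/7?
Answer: I*√458970/20 ≈ 33.874*I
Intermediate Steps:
Q = 20/7 (Q = 18*(⅑) + 6*(⅐) = 2 + 6/7 = 20/7 ≈ 2.8571)
w = 8
a(H, l) = 119/20 - 3/l (a(H, l) = -3/l + 17/(20/7) = -3/l + 17*(7/20) = -3/l + 119/20 = 119/20 - 3/l)
√(-1153 + a(w, 8)) = √(-1153 + (119/20 - 3/8)) = √(-1153 + 223/40) = √(-45897/40) = I*√458970/20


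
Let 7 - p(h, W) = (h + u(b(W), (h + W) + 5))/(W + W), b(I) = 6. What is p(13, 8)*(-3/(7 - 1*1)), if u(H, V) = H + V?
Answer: -67/32 ≈ -2.0938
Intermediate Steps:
p(h, W) = 7 - (11 + W + 2*h)/(2*W) (p(h, W) = 7 - (h + (6 + ((h + W) + 5)))/(W + W) = 7 - (h + (6 + ((W + h) + 5)))/(2*W) = 7 - (h + (6 + (5 + W + h)))*1/(2*W) = 7 - (h + (11 + W + h))*1/(2*W) = 7 - (11 + W + 2*h)*1/(2*W) = 7 - (11 + W + 2*h)/(2*W))
p(13, 8)*(-3/(7 - 1*1)) = ((½)*(-11 - 2*13 + 13*8)/8)*(-3/(7 - 1*1)) = ((½)*(⅛)*(-11 - 26 + 104))*(-3/(7 - 1)) = ((½)*(⅛)*67)*(-3/6) = 67*(-3*⅙)/16 = (67/16)*(-½) = -67/32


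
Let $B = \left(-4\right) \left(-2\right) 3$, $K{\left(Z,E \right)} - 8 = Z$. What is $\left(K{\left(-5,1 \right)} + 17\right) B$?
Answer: $480$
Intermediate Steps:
$K{\left(Z,E \right)} = 8 + Z$
$B = 24$ ($B = 8 \cdot 3 = 24$)
$\left(K{\left(-5,1 \right)} + 17\right) B = \left(\left(8 - 5\right) + 17\right) 24 = \left(3 + 17\right) 24 = 20 \cdot 24 = 480$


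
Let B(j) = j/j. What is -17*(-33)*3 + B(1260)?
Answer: 1684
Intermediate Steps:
B(j) = 1
-17*(-33)*3 + B(1260) = -17*(-33)*3 + 1 = 561*3 + 1 = 1683 + 1 = 1684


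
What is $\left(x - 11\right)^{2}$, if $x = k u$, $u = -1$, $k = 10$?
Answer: $441$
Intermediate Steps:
$x = -10$ ($x = 10 \left(-1\right) = -10$)
$\left(x - 11\right)^{2} = \left(-10 - 11\right)^{2} = \left(-21\right)^{2} = 441$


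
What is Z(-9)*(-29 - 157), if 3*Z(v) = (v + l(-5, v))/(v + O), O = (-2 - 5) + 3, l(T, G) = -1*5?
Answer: -868/13 ≈ -66.769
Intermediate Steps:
l(T, G) = -5
O = -4 (O = -7 + 3 = -4)
Z(v) = (-5 + v)/(3*(-4 + v)) (Z(v) = ((v - 5)/(v - 4))/3 = ((-5 + v)/(-4 + v))/3 = (-5 + v)/(3*(-4 + v)))
Z(-9)*(-29 - 157) = ((-5 - 9)/(3*(-4 - 9)))*(-29 - 157) = ((1/3)*(-14)/(-13))*(-186) = ((1/3)*(-1/13)*(-14))*(-186) = (14/39)*(-186) = -868/13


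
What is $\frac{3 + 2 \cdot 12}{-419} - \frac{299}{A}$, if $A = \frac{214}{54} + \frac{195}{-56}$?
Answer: $- \frac{189444501}{304613} \approx -621.92$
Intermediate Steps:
$A = \frac{727}{1512}$ ($A = 214 \cdot \frac{1}{54} + 195 \left(- \frac{1}{56}\right) = \frac{107}{27} - \frac{195}{56} = \frac{727}{1512} \approx 0.48082$)
$\frac{3 + 2 \cdot 12}{-419} - \frac{299}{A} = \frac{3 + 2 \cdot 12}{-419} - \frac{299}{\frac{727}{1512}} = \left(3 + 24\right) \left(- \frac{1}{419}\right) - \frac{452088}{727} = 27 \left(- \frac{1}{419}\right) - \frac{452088}{727} = - \frac{27}{419} - \frac{452088}{727} = - \frac{189444501}{304613}$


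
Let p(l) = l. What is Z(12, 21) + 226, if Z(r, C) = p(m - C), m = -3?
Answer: 202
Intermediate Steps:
Z(r, C) = -3 - C
Z(12, 21) + 226 = (-3 - 1*21) + 226 = (-3 - 21) + 226 = -24 + 226 = 202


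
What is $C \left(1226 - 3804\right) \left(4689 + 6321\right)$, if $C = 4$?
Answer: $-113535120$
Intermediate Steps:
$C \left(1226 - 3804\right) \left(4689 + 6321\right) = 4 \left(1226 - 3804\right) \left(4689 + 6321\right) = 4 \left(1226 - 3804\right) 11010 = 4 \left(\left(-2578\right) 11010\right) = 4 \left(-28383780\right) = -113535120$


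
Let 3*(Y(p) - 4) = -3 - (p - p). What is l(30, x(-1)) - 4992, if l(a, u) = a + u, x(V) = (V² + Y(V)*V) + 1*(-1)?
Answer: -4965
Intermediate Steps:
Y(p) = 3 (Y(p) = 4 + (-3 - (p - p))/3 = 4 + (-3 - 1*0)/3 = 4 + (-3 + 0)/3 = 4 + (⅓)*(-3) = 4 - 1 = 3)
x(V) = -1 + V² + 3*V (x(V) = (V² + 3*V) + 1*(-1) = (V² + 3*V) - 1 = -1 + V² + 3*V)
l(30, x(-1)) - 4992 = (30 + (-1 + (-1)² + 3*(-1))) - 4992 = (30 + (-1 + 1 - 3)) - 4992 = (30 - 3) - 4992 = 27 - 4992 = -4965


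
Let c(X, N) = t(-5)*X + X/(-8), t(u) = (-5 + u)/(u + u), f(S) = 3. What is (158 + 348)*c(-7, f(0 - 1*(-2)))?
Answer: -12397/4 ≈ -3099.3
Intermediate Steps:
t(u) = (-5 + u)/(2*u) (t(u) = (-5 + u)/((2*u)) = (-5 + u)*(1/(2*u)) = (-5 + u)/(2*u))
c(X, N) = 7*X/8 (c(X, N) = ((1/2)*(-5 - 5)/(-5))*X + X/(-8) = ((1/2)*(-1/5)*(-10))*X + X*(-1/8) = 1*X - X/8 = X - X/8 = 7*X/8)
(158 + 348)*c(-7, f(0 - 1*(-2))) = (158 + 348)*((7/8)*(-7)) = 506*(-49/8) = -12397/4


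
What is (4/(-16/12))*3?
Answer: -9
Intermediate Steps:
(4/(-16/12))*3 = (4/(-16*1/12))*3 = (4/(-4/3))*3 = -¾*4*3 = -3*3 = -9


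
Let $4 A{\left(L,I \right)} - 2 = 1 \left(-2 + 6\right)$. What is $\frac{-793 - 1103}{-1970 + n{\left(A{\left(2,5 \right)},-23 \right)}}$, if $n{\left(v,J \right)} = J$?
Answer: $\frac{1896}{1993} \approx 0.95133$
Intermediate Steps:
$A{\left(L,I \right)} = \frac{3}{2}$ ($A{\left(L,I \right)} = \frac{1}{2} + \frac{1 \left(-2 + 6\right)}{4} = \frac{1}{2} + \frac{1 \cdot 4}{4} = \frac{1}{2} + \frac{1}{4} \cdot 4 = \frac{1}{2} + 1 = \frac{3}{2}$)
$\frac{-793 - 1103}{-1970 + n{\left(A{\left(2,5 \right)},-23 \right)}} = \frac{-793 - 1103}{-1970 - 23} = - \frac{1896}{-1993} = \left(-1896\right) \left(- \frac{1}{1993}\right) = \frac{1896}{1993}$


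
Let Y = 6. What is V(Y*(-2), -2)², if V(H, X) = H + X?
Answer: 196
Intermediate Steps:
V(Y*(-2), -2)² = (6*(-2) - 2)² = (-12 - 2)² = (-14)² = 196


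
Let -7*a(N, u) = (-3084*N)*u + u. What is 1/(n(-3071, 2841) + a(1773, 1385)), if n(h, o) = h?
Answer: 1/1081866134 ≈ 9.2433e-10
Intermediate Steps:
a(N, u) = -u/7 + 3084*N*u/7 (a(N, u) = -((-3084*N)*u + u)/7 = -(-3084*N*u + u)/7 = -(u - 3084*N*u)/7 = -u/7 + 3084*N*u/7)
1/(n(-3071, 2841) + a(1773, 1385)) = 1/(-3071 + (⅐)*1385*(-1 + 3084*1773)) = 1/(-3071 + (⅐)*1385*(-1 + 5467932)) = 1/(-3071 + (⅐)*1385*5467931) = 1/(-3071 + 1081869205) = 1/1081866134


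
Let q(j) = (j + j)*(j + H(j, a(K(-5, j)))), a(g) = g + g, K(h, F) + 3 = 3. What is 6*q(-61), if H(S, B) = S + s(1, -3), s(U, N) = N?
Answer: 91500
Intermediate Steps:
K(h, F) = 0 (K(h, F) = -3 + 3 = 0)
a(g) = 2*g
H(S, B) = -3 + S (H(S, B) = S - 3 = -3 + S)
q(j) = 2*j*(-3 + 2*j) (q(j) = (j + j)*(j + (-3 + j)) = (2*j)*(-3 + 2*j) = 2*j*(-3 + 2*j))
6*q(-61) = 6*(2*(-61)*(-3 + 2*(-61))) = 6*(2*(-61)*(-3 - 122)) = 6*(2*(-61)*(-125)) = 6*15250 = 91500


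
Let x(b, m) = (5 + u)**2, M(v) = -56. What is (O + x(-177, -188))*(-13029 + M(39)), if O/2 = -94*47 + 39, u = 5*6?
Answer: 98569305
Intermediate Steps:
u = 30
x(b, m) = 1225 (x(b, m) = (5 + 30)**2 = 35**2 = 1225)
O = -8758 (O = 2*(-94*47 + 39) = 2*(-4418 + 39) = 2*(-4379) = -8758)
(O + x(-177, -188))*(-13029 + M(39)) = (-8758 + 1225)*(-13029 - 56) = -7533*(-13085) = 98569305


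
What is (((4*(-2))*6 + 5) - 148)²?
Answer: 36481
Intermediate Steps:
(((4*(-2))*6 + 5) - 148)² = ((-8*6 + 5) - 148)² = ((-48 + 5) - 148)² = (-43 - 148)² = (-191)² = 36481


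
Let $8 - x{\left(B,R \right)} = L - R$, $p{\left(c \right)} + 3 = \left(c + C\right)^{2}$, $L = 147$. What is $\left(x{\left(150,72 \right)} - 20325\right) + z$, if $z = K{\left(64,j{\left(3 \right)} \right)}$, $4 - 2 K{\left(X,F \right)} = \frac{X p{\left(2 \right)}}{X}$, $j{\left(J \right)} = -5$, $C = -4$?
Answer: $- \frac{40781}{2} \approx -20391.0$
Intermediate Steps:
$p{\left(c \right)} = -3 + \left(-4 + c\right)^{2}$ ($p{\left(c \right)} = -3 + \left(c - 4\right)^{2} = -3 + \left(-4 + c\right)^{2}$)
$x{\left(B,R \right)} = -139 + R$ ($x{\left(B,R \right)} = 8 - \left(147 - R\right) = 8 + \left(-147 + R\right) = -139 + R$)
$K{\left(X,F \right)} = \frac{3}{2}$ ($K{\left(X,F \right)} = 2 - \frac{X \left(-3 + \left(-4 + 2\right)^{2}\right) \frac{1}{X}}{2} = 2 - \frac{X \left(-3 + \left(-2\right)^{2}\right) \frac{1}{X}}{2} = 2 - \frac{X \left(-3 + 4\right) \frac{1}{X}}{2} = 2 - \frac{X 1 \frac{1}{X}}{2} = 2 - \frac{X \frac{1}{X}}{2} = 2 - \frac{1}{2} = \frac{3}{2}$)
$z = \frac{3}{2} \approx 1.5$
$\left(x{\left(150,72 \right)} - 20325\right) + z = \left(\left(-139 + 72\right) - 20325\right) + \frac{3}{2} = \left(-67 - 20325\right) + \frac{3}{2} = -20392 + \frac{3}{2} = - \frac{40781}{2}$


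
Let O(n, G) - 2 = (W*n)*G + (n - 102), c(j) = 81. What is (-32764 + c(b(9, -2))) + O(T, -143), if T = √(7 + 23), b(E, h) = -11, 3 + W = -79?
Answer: -32783 + 11727*√30 ≈ 31448.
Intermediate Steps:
W = -82 (W = -3 - 79 = -82)
T = √30 ≈ 5.4772
O(n, G) = -100 + n - 82*G*n (O(n, G) = 2 + ((-82*n)*G + (n - 102)) = 2 + (-82*G*n + (-102 + n)) = 2 + (-102 + n - 82*G*n) = -100 + n - 82*G*n)
(-32764 + c(b(9, -2))) + O(T, -143) = (-32764 + 81) + (-100 + √30 - 82*(-143)*√30) = -32683 + (-100 + √30 + 11726*√30) = -32683 + (-100 + 11727*√30) = -32783 + 11727*√30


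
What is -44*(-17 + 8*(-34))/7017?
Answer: 12716/7017 ≈ 1.8122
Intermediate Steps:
-44*(-17 + 8*(-34))/7017 = -44*(-17 - 272)/7017 = -(-12716)/7017 = -44*(-289/7017) = 12716/7017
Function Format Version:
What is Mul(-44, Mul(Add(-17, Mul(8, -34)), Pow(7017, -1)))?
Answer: Rational(12716, 7017) ≈ 1.8122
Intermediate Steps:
Mul(-44, Mul(Add(-17, Mul(8, -34)), Pow(7017, -1))) = Mul(-44, Mul(Add(-17, -272), Rational(1, 7017))) = Mul(-44, Mul(-289, Rational(1, 7017))) = Mul(-44, Rational(-289, 7017)) = Rational(12716, 7017)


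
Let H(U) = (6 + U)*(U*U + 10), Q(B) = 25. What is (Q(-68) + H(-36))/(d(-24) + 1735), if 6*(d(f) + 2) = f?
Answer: -39155/1729 ≈ -22.646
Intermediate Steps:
d(f) = -2 + f/6
H(U) = (6 + U)*(10 + U²) (H(U) = (6 + U)*(U² + 10) = (6 + U)*(10 + U²))
(Q(-68) + H(-36))/(d(-24) + 1735) = (25 + (60 + (-36)³ + 6*(-36)² + 10*(-36)))/((-2 + (⅙)*(-24)) + 1735) = (25 + (60 - 46656 + 6*1296 - 360))/((-2 - 4) + 1735) = (25 + (60 - 46656 + 7776 - 360))/(-6 + 1735) = (25 - 39180)/1729 = -39155*1/1729 = -39155/1729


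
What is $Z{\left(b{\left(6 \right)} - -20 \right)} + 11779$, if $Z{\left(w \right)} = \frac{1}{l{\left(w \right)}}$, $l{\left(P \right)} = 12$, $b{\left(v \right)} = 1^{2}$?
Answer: $\frac{141349}{12} \approx 11779.0$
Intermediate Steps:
$b{\left(v \right)} = 1$
$Z{\left(w \right)} = \frac{1}{12}$
$Z{\left(b{\left(6 \right)} - -20 \right)} + 11779 = \frac{1}{12} + 11779 = \frac{141349}{12}$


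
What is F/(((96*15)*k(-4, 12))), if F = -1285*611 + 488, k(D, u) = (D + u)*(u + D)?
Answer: -87183/10240 ≈ -8.5140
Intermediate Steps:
k(D, u) = (D + u)² (k(D, u) = (D + u)*(D + u) = (D + u)²)
F = -784647 (F = -785135 + 488 = -784647)
F/(((96*15)*k(-4, 12))) = -784647*1/(1440*(-4 + 12)²) = -784647/(1440*8²) = -784647/(1440*64) = -784647/92160 = -784647*1/92160 = -87183/10240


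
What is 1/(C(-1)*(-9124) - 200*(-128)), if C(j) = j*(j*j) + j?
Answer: 1/43848 ≈ 2.2806e-5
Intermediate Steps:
C(j) = j + j**3 (C(j) = j*j**2 + j = j**3 + j = j + j**3)
1/(C(-1)*(-9124) - 200*(-128)) = 1/((-1 + (-1)**3)*(-9124) - 200*(-128)) = 1/((-1 - 1)*(-9124) + 25600) = 1/(-2*(-9124) + 25600) = 1/(18248 + 25600) = 1/43848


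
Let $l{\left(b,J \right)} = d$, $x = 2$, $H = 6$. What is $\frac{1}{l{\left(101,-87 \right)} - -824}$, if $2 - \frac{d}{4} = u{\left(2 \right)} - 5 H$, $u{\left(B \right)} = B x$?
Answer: $\frac{1}{936} \approx 0.0010684$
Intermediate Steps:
$u{\left(B \right)} = 2 B$ ($u{\left(B \right)} = B 2 = 2 B$)
$d = 112$ ($d = 8 - 4 \left(2 \cdot 2 - 30\right) = 8 - 4 \left(4 - 30\right) = 8 - -104 = 8 + 104 = 112$)
$l{\left(b,J \right)} = 112$
$\frac{1}{l{\left(101,-87 \right)} - -824} = \frac{1}{112 - -824} = \frac{1}{112 + \left(819 + \left(-1 + 6\right)\right)} = \frac{1}{112 + \left(819 + 5\right)} = \frac{1}{112 + 824} = \frac{1}{936}$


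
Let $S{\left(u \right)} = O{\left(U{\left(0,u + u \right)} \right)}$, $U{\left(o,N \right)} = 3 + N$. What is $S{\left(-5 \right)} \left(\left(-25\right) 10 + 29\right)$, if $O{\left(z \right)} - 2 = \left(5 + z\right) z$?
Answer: $-3536$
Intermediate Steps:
$O{\left(z \right)} = 2 + z \left(5 + z\right)$ ($O{\left(z \right)} = 2 + \left(5 + z\right) z = 2 + z \left(5 + z\right)$)
$S{\left(u \right)} = 17 + \left(3 + 2 u\right)^{2} + 10 u$ ($S{\left(u \right)} = 2 + \left(3 + \left(u + u\right)\right)^{2} + 5 \left(3 + \left(u + u\right)\right) = 2 + \left(3 + 2 u\right)^{2} + 5 \left(3 + 2 u\right) = 2 + \left(3 + 2 u\right)^{2} + \left(15 + 10 u\right) = 17 + \left(3 + 2 u\right)^{2} + 10 u$)
$S{\left(-5 \right)} \left(\left(-25\right) 10 + 29\right) = \left(26 + 4 \left(-5\right)^{2} + 22 \left(-5\right)\right) \left(\left(-25\right) 10 + 29\right) = \left(26 + 4 \cdot 25 - 110\right) \left(-250 + 29\right) = \left(26 + 100 - 110\right) \left(-221\right) = 16 \left(-221\right) = -3536$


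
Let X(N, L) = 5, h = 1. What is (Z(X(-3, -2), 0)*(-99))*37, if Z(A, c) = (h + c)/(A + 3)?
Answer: -3663/8 ≈ -457.88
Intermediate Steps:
Z(A, c) = (1 + c)/(3 + A) (Z(A, c) = (1 + c)/(A + 3) = (1 + c)/(3 + A))
(Z(X(-3, -2), 0)*(-99))*37 = (((1 + 0)/(3 + 5))*(-99))*37 = ((1/8)*(-99))*37 = (((⅛)*1)*(-99))*37 = ((⅛)*(-99))*37 = -99/8*37 = -3663/8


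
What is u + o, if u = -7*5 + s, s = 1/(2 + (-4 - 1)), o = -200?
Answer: -706/3 ≈ -235.33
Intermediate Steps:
s = -⅓ (s = 1/(2 - 5) = 1/(-3) = -⅓ ≈ -0.33333)
u = -106/3 (u = -7*5 - ⅓ = -35 - ⅓ = -106/3 ≈ -35.333)
u + o = -106/3 - 200 = -706/3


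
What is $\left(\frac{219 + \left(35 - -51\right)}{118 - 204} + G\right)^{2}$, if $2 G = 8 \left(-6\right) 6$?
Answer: $\frac{161010721}{7396} \approx 21770.0$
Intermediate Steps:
$G = -144$ ($G = \frac{8 \left(-6\right) 6}{2} = \frac{\left(-48\right) 6}{2} = \frac{1}{2} \left(-288\right) = -144$)
$\left(\frac{219 + \left(35 - -51\right)}{118 - 204} + G\right)^{2} = \left(\frac{219 + \left(35 - -51\right)}{118 - 204} - 144\right)^{2} = \left(\frac{219 + \left(35 + 51\right)}{-86} - 144\right)^{2} = \left(\left(219 + 86\right) \left(- \frac{1}{86}\right) - 144\right)^{2} = \left(305 \left(- \frac{1}{86}\right) - 144\right)^{2} = \left(- \frac{305}{86} - 144\right)^{2} = \left(- \frac{12689}{86}\right)^{2} = \frac{161010721}{7396}$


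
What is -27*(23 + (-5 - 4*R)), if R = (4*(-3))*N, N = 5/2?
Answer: -3726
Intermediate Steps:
N = 5/2 (N = 5*(½) = 5/2 ≈ 2.5000)
R = -30 (R = (4*(-3))*(5/2) = -12*5/2 = -30)
-27*(23 + (-5 - 4*R)) = -27*(23 + (-5 - 4*(-30))) = -27*(23 + (-5 + 120)) = -27*(23 + 115) = -27*138 = -3726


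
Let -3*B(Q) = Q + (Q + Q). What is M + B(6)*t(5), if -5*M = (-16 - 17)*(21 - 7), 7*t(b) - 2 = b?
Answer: 432/5 ≈ 86.400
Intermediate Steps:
t(b) = 2/7 + b/7
M = 462/5 (M = -(-16 - 17)*(21 - 7)/5 = -(-33)*14/5 = -⅕*(-462) = 462/5 ≈ 92.400)
B(Q) = -Q (B(Q) = -(Q + (Q + Q))/3 = -(Q + 2*Q)/3 = -Q)
M + B(6)*t(5) = 462/5 + (-1*6)*(2/7 + (⅐)*5) = 462/5 - 6*(2/7 + 5/7) = 462/5 - 6*1 = 462/5 - 6 = 432/5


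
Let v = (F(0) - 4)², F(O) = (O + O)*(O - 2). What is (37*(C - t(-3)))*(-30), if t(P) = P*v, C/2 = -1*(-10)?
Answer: -75480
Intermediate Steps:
F(O) = 2*O*(-2 + O) (F(O) = (2*O)*(-2 + O) = 2*O*(-2 + O))
v = 16 (v = (2*0*(-2 + 0) - 4)² = (2*0*(-2) - 4)² = (0 - 4)² = (-4)² = 16)
C = 20 (C = 2*(-1*(-10)) = 2*10 = 20)
t(P) = 16*P (t(P) = P*16 = 16*P)
(37*(C - t(-3)))*(-30) = (37*(20 - 16*(-3)))*(-30) = (37*(20 - 1*(-48)))*(-30) = (37*(20 + 48))*(-30) = (37*68)*(-30) = 2516*(-30) = -75480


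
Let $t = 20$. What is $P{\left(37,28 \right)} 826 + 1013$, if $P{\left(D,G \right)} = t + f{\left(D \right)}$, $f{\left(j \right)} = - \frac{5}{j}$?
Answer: $\frac{644591}{37} \approx 17421.0$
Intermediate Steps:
$P{\left(D,G \right)} = 20 - \frac{5}{D}$
$P{\left(37,28 \right)} 826 + 1013 = \left(20 - \frac{5}{37}\right) 826 + 1013 = \frac{735}{37} \cdot 826 + 1013 = \frac{607110}{37} + 1013 = \frac{644591}{37}$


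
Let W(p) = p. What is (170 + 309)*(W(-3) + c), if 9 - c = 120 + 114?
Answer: -109212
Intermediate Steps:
c = -225 (c = 9 - (120 + 114) = 9 - 1*234 = 9 - 234 = -225)
(170 + 309)*(W(-3) + c) = (170 + 309)*(-3 - 225) = 479*(-228) = -109212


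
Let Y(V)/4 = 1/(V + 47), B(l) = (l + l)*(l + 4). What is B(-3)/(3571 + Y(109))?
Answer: -117/69635 ≈ -0.0016802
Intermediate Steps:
B(l) = 2*l*(4 + l) (B(l) = (2*l)*(4 + l) = 2*l*(4 + l))
Y(V) = 4/(47 + V) (Y(V) = 4/(V + 47) = 4/(47 + V))
B(-3)/(3571 + Y(109)) = (2*(-3)*(4 - 3))/(3571 + 4/(47 + 109)) = (2*(-3)*1)/(3571 + 4/156) = -6/(3571 + 4*(1/156)) = -6/(3571 + 1/39) = -6/139270/39 = -6*39/139270 = -117/69635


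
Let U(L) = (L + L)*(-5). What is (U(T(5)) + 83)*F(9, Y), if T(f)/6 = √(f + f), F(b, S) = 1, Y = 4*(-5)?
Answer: 83 - 60*√10 ≈ -106.74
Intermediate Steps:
Y = -20
T(f) = 6*√2*√f (T(f) = 6*√(f + f) = 6*√(2*f) = 6*(√2*√f) = 6*√2*√f)
U(L) = -10*L (U(L) = (2*L)*(-5) = -10*L)
(U(T(5)) + 83)*F(9, Y) = (-60*√2*√5 + 83)*1 = (-60*√10 + 83)*1 = (83 - 60*√10)*1 = 83 - 60*√10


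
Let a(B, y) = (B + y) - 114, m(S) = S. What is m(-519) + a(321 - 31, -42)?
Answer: -385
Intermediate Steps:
a(B, y) = -114 + B + y
m(-519) + a(321 - 31, -42) = -519 + (-114 + (321 - 31) - 42) = -519 + (-114 + 290 - 42) = -519 + 134 = -385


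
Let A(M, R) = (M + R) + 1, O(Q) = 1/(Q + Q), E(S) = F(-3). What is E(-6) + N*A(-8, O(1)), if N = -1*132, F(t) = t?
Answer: 855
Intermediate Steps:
E(S) = -3
O(Q) = 1/(2*Q)
A(M, R) = 1 + M + R
N = -132
E(-6) + N*A(-8, O(1)) = -3 - 132*(1 - 8 + (½)/1) = -3 - 132*(1 - 8 + (½)*1) = -3 - 132*(1 - 8 + ½) = -3 - 132*(-13/2) = -3 + 858 = 855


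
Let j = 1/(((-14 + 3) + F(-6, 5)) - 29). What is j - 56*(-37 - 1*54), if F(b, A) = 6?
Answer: 173263/34 ≈ 5096.0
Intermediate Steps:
j = -1/34 (j = 1/(((-14 + 3) + 6) - 29) = 1/((-11 + 6) - 29) = 1/(-5 - 29) = 1/(-34) = -1/34 ≈ -0.029412)
j - 56*(-37 - 1*54) = -1/34 - 56*(-37 - 1*54) = -1/34 - 56*(-37 - 54) = -1/34 - 56*(-91) = -1/34 + 5096 = 173263/34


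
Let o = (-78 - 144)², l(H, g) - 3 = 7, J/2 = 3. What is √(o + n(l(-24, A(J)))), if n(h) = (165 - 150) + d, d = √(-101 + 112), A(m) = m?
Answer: √(49299 + √11) ≈ 222.04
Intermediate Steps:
J = 6 (J = 2*3 = 6)
l(H, g) = 10 (l(H, g) = 3 + 7 = 10)
d = √11 ≈ 3.3166
o = 49284 (o = (-222)² = 49284)
n(h) = 15 + √11 (n(h) = (165 - 150) + √11 = 15 + √11)
√(o + n(l(-24, A(J)))) = √(49284 + (15 + √11)) = √(49299 + √11)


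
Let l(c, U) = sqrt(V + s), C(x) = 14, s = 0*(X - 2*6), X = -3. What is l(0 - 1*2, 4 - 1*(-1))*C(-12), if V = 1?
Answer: 14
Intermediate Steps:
s = 0 (s = 0*(-3 - 2*6) = 0*(-3 - 12) = 0*(-15) = 0)
l(c, U) = 1 (l(c, U) = sqrt(1 + 0) = sqrt(1) = 1)
l(0 - 1*2, 4 - 1*(-1))*C(-12) = 1*14 = 14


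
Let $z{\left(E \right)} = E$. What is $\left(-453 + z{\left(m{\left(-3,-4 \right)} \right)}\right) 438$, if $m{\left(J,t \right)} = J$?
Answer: $-199728$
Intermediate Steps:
$\left(-453 + z{\left(m{\left(-3,-4 \right)} \right)}\right) 438 = \left(-453 - 3\right) 438 = \left(-456\right) 438 = -199728$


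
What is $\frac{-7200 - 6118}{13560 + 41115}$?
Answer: $- \frac{13318}{54675} \approx -0.24358$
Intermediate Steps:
$\frac{-7200 - 6118}{13560 + 41115} = - \frac{13318}{54675}$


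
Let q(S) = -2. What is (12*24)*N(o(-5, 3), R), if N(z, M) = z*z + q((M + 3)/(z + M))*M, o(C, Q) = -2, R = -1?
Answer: 1728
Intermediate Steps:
N(z, M) = z² - 2*M (N(z, M) = z*z - 2*M = z² - 2*M)
(12*24)*N(o(-5, 3), R) = (12*24)*((-2)² - 2*(-1)) = 288*(4 + 2) = 288*6 = 1728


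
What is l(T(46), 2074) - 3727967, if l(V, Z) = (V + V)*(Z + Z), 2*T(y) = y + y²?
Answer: 5240009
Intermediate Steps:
T(y) = y/2 + y²/2 (T(y) = (y + y²)/2 = y/2 + y²/2)
l(V, Z) = 4*V*Z (l(V, Z) = (2*V)*(2*Z) = 4*V*Z)
l(T(46), 2074) - 3727967 = 4*((½)*46*(1 + 46))*2074 - 3727967 = 4*((½)*46*47)*2074 - 3727967 = 4*1081*2074 - 3727967 = 8967976 - 3727967 = 5240009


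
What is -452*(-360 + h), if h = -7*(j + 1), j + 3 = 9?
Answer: 184868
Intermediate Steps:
j = 6 (j = -3 + 9 = 6)
h = -49 (h = -7*(6 + 1) = -7*7 = -49)
-452*(-360 + h) = -452*(-360 - 49) = -452*(-409) = 184868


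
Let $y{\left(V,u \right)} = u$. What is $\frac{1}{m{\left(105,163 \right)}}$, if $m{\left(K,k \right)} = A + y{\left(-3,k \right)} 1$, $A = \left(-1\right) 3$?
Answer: $\frac{1}{160} \approx 0.00625$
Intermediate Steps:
$A = -3$
$m{\left(K,k \right)} = -3 + k$ ($m{\left(K,k \right)} = -3 + k 1 = -3 + k$)
$\frac{1}{m{\left(105,163 \right)}} = \frac{1}{-3 + 163} = \frac{1}{160}$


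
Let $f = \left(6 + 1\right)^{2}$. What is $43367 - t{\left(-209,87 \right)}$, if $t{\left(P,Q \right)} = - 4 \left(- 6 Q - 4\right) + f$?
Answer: $41214$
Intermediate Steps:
$f = 49$ ($f = 7^{2} = 49$)
$t{\left(P,Q \right)} = 65 + 24 Q$ ($t{\left(P,Q \right)} = - 4 \left(- 6 Q - 4\right) + 49 = - 4 \left(-4 - 6 Q\right) + 49 = \left(16 + 24 Q\right) + 49 = 65 + 24 Q$)
$43367 - t{\left(-209,87 \right)} = 43367 - \left(65 + 24 \cdot 87\right) = 43367 - \left(65 + 2088\right) = 43367 - 2153 = 41214$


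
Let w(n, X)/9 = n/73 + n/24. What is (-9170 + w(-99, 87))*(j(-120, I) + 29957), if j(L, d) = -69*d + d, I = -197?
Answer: -233416410417/584 ≈ -3.9969e+8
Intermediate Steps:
j(L, d) = -68*d
w(n, X) = 291*n/584 (w(n, X) = 9*(n/73 + n/24) = 9*(97*n/1752) = 291*n/584)
(-9170 + w(-99, 87))*(j(-120, I) + 29957) = (-9170 + (291/584)*(-99))*(-68*(-197) + 29957) = (-9170 - 28809/584)*(13396 + 29957) = -5384089/584*43353 = -233416410417/584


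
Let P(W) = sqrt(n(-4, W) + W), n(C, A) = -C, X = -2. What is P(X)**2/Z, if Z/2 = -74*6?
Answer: -1/444 ≈ -0.0022523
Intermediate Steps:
P(W) = sqrt(4 + W) (P(W) = sqrt(-1*(-4) + W) = sqrt(4 + W))
Z = -888 (Z = 2*(-74*6) = 2*(-444) = -888)
P(X)**2/Z = (sqrt(4 - 2))**2/(-888) = (sqrt(2))**2*(-1/888) = 2*(-1/888) = -1/444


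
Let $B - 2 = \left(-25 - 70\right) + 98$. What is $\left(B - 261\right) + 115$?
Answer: $-141$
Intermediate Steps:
$B = 5$ ($B = 2 + \left(\left(-25 - 70\right) + 98\right) = 2 + \left(-95 + 98\right) = 2 + 3 = 5$)
$\left(B - 261\right) + 115 = \left(5 - 261\right) + 115 = -256 + 115 = -141$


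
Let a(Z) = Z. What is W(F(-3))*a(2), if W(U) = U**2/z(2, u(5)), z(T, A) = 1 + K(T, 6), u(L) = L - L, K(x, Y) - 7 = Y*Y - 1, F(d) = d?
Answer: 18/43 ≈ 0.41860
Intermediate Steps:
K(x, Y) = 6 + Y**2 (K(x, Y) = 7 + (Y*Y - 1) = 7 + (Y**2 - 1) = 7 + (-1 + Y**2) = 6 + Y**2)
u(L) = 0
z(T, A) = 43 (z(T, A) = 1 + (6 + 6**2) = 1 + (6 + 36) = 1 + 42 = 43)
W(U) = U**2/43
W(F(-3))*a(2) = ((1/43)*(-3)**2)*2 = ((1/43)*9)*2 = (9/43)*2 = 18/43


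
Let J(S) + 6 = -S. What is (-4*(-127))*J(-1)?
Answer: -2540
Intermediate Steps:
J(S) = -6 - S
(-4*(-127))*J(-1) = (-4*(-127))*(-6 - 1*(-1)) = 508*(-6 + 1) = 508*(-5) = -2540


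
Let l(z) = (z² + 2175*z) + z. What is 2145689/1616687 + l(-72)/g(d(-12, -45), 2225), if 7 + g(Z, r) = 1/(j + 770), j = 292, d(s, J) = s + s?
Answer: 260108967338209/12016834471 ≈ 21645.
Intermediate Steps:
d(s, J) = 2*s
l(z) = z² + 2176*z
g(Z, r) = -7433/1062 (g(Z, r) = -7 + 1/(292 + 770) = -7 + 1/1062 = -7433/1062)
2145689/1616687 + l(-72)/g(d(-12, -45), 2225) = 2145689/1616687 + (-72*(2176 - 72))/(-7433/1062) = 2145689*(1/1616687) - 72*2104*(-1062/7433) = 2145689/1616687 - 151488*(-1062/7433) = 2145689/1616687 + 160880256/7433 = 260108967338209/12016834471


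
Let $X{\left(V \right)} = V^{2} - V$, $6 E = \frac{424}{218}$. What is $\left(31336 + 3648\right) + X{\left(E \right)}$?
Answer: $\frac{3740780710}{106929} \approx 34984.0$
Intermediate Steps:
$E = \frac{106}{327}$ ($E = \frac{424 \cdot \frac{1}{218}}{6} = \frac{1}{6} \cdot \frac{212}{109} = \frac{106}{327} \approx 0.32416$)
$\left(31336 + 3648\right) + X{\left(E \right)} = \left(31336 + 3648\right) + \frac{106 \left(-1 + \frac{106}{327}\right)}{327} = 34984 + \frac{106}{327} \left(- \frac{221}{327}\right) = 34984 - \frac{23426}{106929} = \frac{3740780710}{106929}$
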